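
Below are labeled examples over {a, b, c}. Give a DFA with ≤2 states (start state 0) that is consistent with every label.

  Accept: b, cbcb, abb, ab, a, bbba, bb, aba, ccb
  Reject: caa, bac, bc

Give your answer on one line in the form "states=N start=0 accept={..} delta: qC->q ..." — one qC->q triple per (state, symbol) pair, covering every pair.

states=2 start=0 accept={0} delta: 0a->0 0b->0 0c->1 1a->1 1b->0 1c->0

Grow the machine one transition at a time. Run the examples from 0; the earliest place one falls off (shortest prefix, ties alphabetical) gets sent to the lowest-numbered state that keeps every Accept/Reject pair distinguishable — a pair clashes when both reach the same state with identical unread suffix — and to a fresh state only if none does.
a: 0a undefined. 0a->0: ok.
b: 0b undefined. 0b->0: ok.
c: 0c undefined. 0c->0: no, b/caa meet in 0. Open state 1: 0c->1.
ca: 1a undefined. 1a->0: no, b/caa meet in 0. 1a->1: ok.
cb: 1b undefined. 1b->0: ok.
cc: 1c undefined. 1c->0: ok.
All examples now run through 2 states with every (state, symbol) defined. Accept strings end in {0}, Reject strings end in {1}; accept={0}.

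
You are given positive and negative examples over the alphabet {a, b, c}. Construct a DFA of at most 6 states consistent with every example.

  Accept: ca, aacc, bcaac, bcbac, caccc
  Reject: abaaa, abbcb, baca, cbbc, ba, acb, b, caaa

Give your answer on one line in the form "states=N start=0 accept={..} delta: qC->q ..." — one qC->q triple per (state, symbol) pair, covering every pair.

Fold the examples into a partial DFA from state 0: repeatedly fix the first undefined (state, symbol) met by the shortest-then-alphabetical prefix, trying targets in increasing order and rejecting any under which an Accept and a Reject string meet in one state with the same remainder; add a state when all current targets are rejected. Accepting states are where Accept strings end.
a: 0a undefined. 0a->0: ok.
b: 0b undefined. 0b->0: no, ca/baca meet in 0 with "ca" left. Open state 1: 0b->1.
c: 0c undefined. 0c->0: no, ca/caaa meet in 0. 0c->1: no, ca/ba meet in 1 with "a" left. Open state 2: 0c->2.
ba: 1a undefined. 1a->0: no, ca/baca meet in 2 with "a" left. 1a->1: ok.
bc: 1c undefined. 1c->0: no, bcbac/baca meet in 0. 1c->1: no, bcaac/abaaa meet in 1. 1c->2: no, ca/baca meet in 2 with "a" left. Open state 3: 1c->3.
ca: 2a undefined. 2a->0: no, ca/caaa meet in 0. 2a->1: no, ca/abaaa meet in 1. 2a->2: no, ca/caaa meet in 2. 2a->3: ok.
cb: 2b undefined. 2b->0: no, ca/cbbc meet in 3. 2b->1: ok.
abb: 1b undefined. 1b->0: ok.
bca: 3a undefined. 3a->0: no, bcaac/cbbc meet in 2. 3a->1: ok.
bcb: 3b undefined. 3b->0: no, bcbac/cbbc meet in 2. 3b->1: ok.
cac: 3c undefined. 3c->0: ok.
aacc: 2c undefined. 2c->0: ok.
All examples now run through 4 states with every (state, symbol) defined. Accept strings end in {0,3}, Reject strings end in {1,2}; accept={0,3}.

states=4 start=0 accept={0,3} delta: 0a->0 0b->1 0c->2 1a->1 1b->0 1c->3 2a->3 2b->1 2c->0 3a->1 3b->1 3c->0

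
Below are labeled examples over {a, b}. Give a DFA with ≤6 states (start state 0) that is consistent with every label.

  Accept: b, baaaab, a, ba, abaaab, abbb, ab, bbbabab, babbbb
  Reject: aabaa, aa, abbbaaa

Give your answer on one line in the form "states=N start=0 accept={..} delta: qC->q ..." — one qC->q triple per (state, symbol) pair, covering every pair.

Fold the examples into a partial DFA from state 0: repeatedly fix the first undefined (state, symbol) met by the shortest-then-alphabetical prefix, trying targets in increasing order and rejecting any under which an Accept and a Reject string meet in one state with the same remainder; add a state when all current targets are rejected. Accepting states are where Accept strings end.
a: 0a undefined. 0a->0: no, a/aa meet in 0. Open state 1: 0a->1.
b: 0b undefined. 0b->0: ok.
aa: 1a undefined. 1a->0: no, b/aabaa meet in 0. 1a->1: no, a/aa meet in 1. Open state 2: 1a->2.
ab: 1b undefined. 1b->0: ok.
aab: 2b undefined. 2b->0: ok.
baaa: 2a undefined. 2a->0: no, b/abbbaaa meet in 0. 2a->1: no, a/abbbaaa meet in 1. 2a->2: ok.
All examples now run through 3 states with every (state, symbol) defined. Accept strings end in {0,1}, Reject strings end in {2}; accept={0,1}.

states=3 start=0 accept={0,1} delta: 0a->1 0b->0 1a->2 1b->0 2a->2 2b->0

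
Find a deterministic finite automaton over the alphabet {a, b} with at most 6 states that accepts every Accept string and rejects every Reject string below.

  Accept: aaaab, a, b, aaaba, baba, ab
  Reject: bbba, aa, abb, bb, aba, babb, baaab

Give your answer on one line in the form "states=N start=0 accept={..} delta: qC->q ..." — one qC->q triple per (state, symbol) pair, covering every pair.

states=6 start=0 accept={1,2,5} delta: 0a->1 0b->2 1a->3 1b->2 2a->4 2b->0 3a->2 3b->0 4a->1 4b->5 5a->1 5b->0

State merging on the prefix tree: take the shortest (then alphabetical) example prefix whose next move is undefined and point that move at state 0, else 1, else 2, ...; a target is out if some Accept/Reject pair would then sit in one state with the same input left (inseparable). If every existing state is out, open a new one.
a: 0a undefined. 0a->0: no, a/aa meet in 0. Open state 1: 0a->1.
b: 0b undefined. 0b->0: no, a/bbba meet in 1. 0b->1: no, aaaab/baaab meet in 1 with "aaab" left. Open state 2: 0b->2.
aa: 1a undefined. 1a->0: no, aaaba/aba meet in 1 with "ba" left. 1a->1: no, a/aa meet in 1. 1a->2: no, b/aa meet in 2. Open state 3: 1a->3.
ab: 1b undefined. 1b->0: no, a/aba meet in 1. 1b->1: no, a/abb meet in 1. 1b->2: ok.
ba: 2a undefined. 2a->0: no, baba/aba meet in 0. 2a->1: no, a/aba meet in 1. 2a->2: no, b/aba meet in 2. 2a->3: no, aaaab/baaab meet in 3 with "aab" left. Open state 4: 2a->4.
bb: 2b undefined. 2b->0: ok.
aaa: 3a undefined. 3a->0: no, aaaba/bbba meet in 4. 3a->1: no, aaaba/bbba meet in 4. 3a->2: ok.
baa: 4a undefined. 4a->0: no, b/baaab meet in 2. 4a->1: ok.
bab: 4b undefined. 4b->0: no, aaaab/abb meet in 0. 4b->1: no, b/babb meet in 2. 4b->2: no, baba/bbba meet in 4. 4b->3: no, aaaab/aa meet in 3. 4b->4: no, aaaab/bbba meet in 4. Open state 5: 4b->5.
baba: 5a undefined. 5a->0: no, baba/abb meet in 0. 5a->1: ok.
babb: 5b undefined. 5b->0: ok.
baaab: 3b undefined. 3b->0: ok.
All examples now run through 6 states with every (state, symbol) defined. Accept strings end in {1,2,5}, Reject strings end in {0,3,4}; accept={1,2,5}.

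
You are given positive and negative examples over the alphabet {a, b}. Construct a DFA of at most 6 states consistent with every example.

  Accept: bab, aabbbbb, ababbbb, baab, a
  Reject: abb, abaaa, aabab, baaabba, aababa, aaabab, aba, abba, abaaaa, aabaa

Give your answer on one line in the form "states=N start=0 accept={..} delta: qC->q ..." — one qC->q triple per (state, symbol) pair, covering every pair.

Fold the examples into a partial DFA from state 0: repeatedly fix the first undefined (state, symbol) met by the shortest-then-alphabetical prefix, trying targets in increasing order and rejecting any under which an Accept and a Reject string meet in one state with the same remainder; add a state when all current targets are rejected. Accepting states are where Accept strings end.
a: 0a undefined. 0a->0: no, bab/aabab meet in 0 with "bab" left. Open state 1: 0a->1.
b: 0b undefined. 0b->0: ok.
aa: 1a undefined. 1a->0: no, bab/aabab meet in 1 with "b" left. 1a->1: ok.
ab: 1b undefined. 1b->0: no, bab/abb meet in 0. 1b->1: no, bab/abb meet in 1. Open state 2: 1b->2.
aba: 2a undefined. 2a->0: no, ababbbb/aabab meet in 0. 2a->1: no, bab/aabab meet in 2. 2a->2: no, bab/abaaa meet in 2. Open state 3: 2a->3.
abb: 2b undefined. 2b->0: no, aabbbbb/abb meet in 0. 2b->1: no, a/abb meet in 1. 2b->2: no, bab/abb meet in 2. 2b->3: ok.
abaa: 3a undefined. 3a->0: no, a/abaaa meet in 1. 3a->1: no, a/abaaa meet in 1. 3a->2: no, bab/baaabba meet in 2. 3a->3: ok.
abab: 3b undefined. 3b->0: no, aabbbbb/aabab meet in 0. 3b->1: no, aabbbbb/abb meet in 3. 3b->2: no, bab/aabab meet in 2. 3b->3: no, aabbbbb/abb meet in 3. Open state 4: 3b->4.
ababb: 4b undefined. 4b->0: ok.
aababa: 4a undefined. 4a->0: no, aabbbbb/aababa meet in 0. 4a->1: no, a/aababa meet in 1. 4a->2: no, bab/aababa meet in 2. 4a->3: ok.
All examples now run through 5 states with every (state, symbol) defined. Accept strings end in {0,1,2}, Reject strings end in {3,4}; accept={0,1,2}.

states=5 start=0 accept={0,1,2} delta: 0a->1 0b->0 1a->1 1b->2 2a->3 2b->3 3a->3 3b->4 4a->3 4b->0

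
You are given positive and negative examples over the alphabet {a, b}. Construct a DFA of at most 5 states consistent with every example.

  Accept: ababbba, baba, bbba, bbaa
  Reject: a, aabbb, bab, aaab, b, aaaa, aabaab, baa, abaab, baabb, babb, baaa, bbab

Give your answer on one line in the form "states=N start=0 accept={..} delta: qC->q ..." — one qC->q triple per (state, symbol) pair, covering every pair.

states=4 start=0 accept={3} delta: 0a->0 0b->1 1a->1 1b->2 2a->3 2b->2 3a->3 3b->0

State merging on the prefix tree: take the shortest (then alphabetical) example prefix whose next move is undefined and point that move at state 0, else 1, else 2, ...; a target is out if some Accept/Reject pair would then sit in one state with the same input left (inseparable). If every existing state is out, open a new one.
a: 0a undefined. 0a->0: ok.
b: 0b undefined. 0b->0: no, ababbba/a meet in 0. Open state 1: 0b->1.
ba: 1a undefined. 1a->0: no, baba/a meet in 0. 1a->1: ok.
bb: 1b undefined. 1b->0: no, ababbba/a meet in 0. 1b->1: no, ababbba/aabbb meet in 1. Open state 2: 1b->2.
bba: 2a undefined. 2a->0: no, baba/a meet in 0. 2a->1: no, baba/aaab meet in 1. 2a->2: no, baba/bab meet in 2. Open state 3: 2a->3.
bbb: 2b undefined. 2b->0: no, ababbba/aaab meet in 1. 2b->1: no, bbba/aabbb meet in 1. 2b->2: ok.
bbaa: 3a undefined. 3a->0: no, bbaa/a meet in 0. 3a->1: no, bbaa/aaab meet in 1. 3a->2: no, bbaa/aabbb meet in 2. 3a->3: ok.
bbab: 3b undefined. 3b->0: ok.
All examples now run through 4 states with every (state, symbol) defined. Accept strings end in {3}, Reject strings end in {0,1,2}; accept={3}.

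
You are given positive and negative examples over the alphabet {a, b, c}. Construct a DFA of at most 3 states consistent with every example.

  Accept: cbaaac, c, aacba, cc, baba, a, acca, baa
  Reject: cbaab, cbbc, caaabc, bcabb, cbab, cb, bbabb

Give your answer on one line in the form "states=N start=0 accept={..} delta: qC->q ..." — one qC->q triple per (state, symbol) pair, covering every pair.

Grow the machine one transition at a time. Run the examples from 0; the earliest place one falls off (shortest prefix, ties alphabetical) gets sent to the lowest-numbered state that keeps every Accept/Reject pair distinguishable — a pair clashes when both reach the same state with identical unread suffix — and to a fresh state only if none does.
a: 0a undefined. 0a->0: ok.
b: 0b undefined. 0b->0: no, baba/bbabb meet in 0. Open state 1: 0b->1.
c: 0c undefined. 0c->0: ok.
ba: 1a undefined. 1a->0: ok.
bb: 1b undefined. 1b->0: no, cbaaac/cbbc meet in 0. 1b->1: ok.
bc: 1c undefined. 1c->0: no, cbaaac/cbbc meet in 0. 1c->1: ok.
All examples now run through 2 states with every (state, symbol) defined. Accept strings end in {0}, Reject strings end in {1}; accept={0}.

states=2 start=0 accept={0} delta: 0a->0 0b->1 0c->0 1a->0 1b->1 1c->1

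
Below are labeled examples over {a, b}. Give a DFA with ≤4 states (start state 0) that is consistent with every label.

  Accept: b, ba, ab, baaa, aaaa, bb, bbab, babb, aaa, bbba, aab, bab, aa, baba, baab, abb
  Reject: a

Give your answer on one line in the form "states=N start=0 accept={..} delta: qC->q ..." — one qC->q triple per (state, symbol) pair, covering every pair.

states=3 start=0 accept={0,2} delta: 0a->1 0b->2 1a->2 1b->0 2a->2 2b->2

Grow the machine one transition at a time. Run the examples from 0; the earliest place one falls off (shortest prefix, ties alphabetical) gets sent to the lowest-numbered state that keeps every Accept/Reject pair distinguishable — a pair clashes when both reach the same state with identical unread suffix — and to a fresh state only if none does.
a: 0a undefined. 0a->0: no, aaaa/a meet in 0. Open state 1: 0a->1.
b: 0b undefined. 0b->0: no, ba/a meet in 1. 0b->1: no, b/a meet in 1. Open state 2: 0b->2.
aa: 1a undefined. 1a->0: no, aaa/a meet in 1. 1a->1: no, aaaa/a meet in 1. 1a->2: ok.
ab: 1b undefined. 1b->0: ok.
ba: 2a undefined. 2a->0: no, aaaa/a meet in 1. 2a->1: no, ba/a meet in 1. 2a->2: ok.
bb: 2b undefined. 2b->0: no, baba/a meet in 1. 2b->1: no, bb/a meet in 1. 2b->2: ok.
All examples now run through 3 states with every (state, symbol) defined. Accept strings end in {0,2}, Reject strings end in {1}; accept={0,2}.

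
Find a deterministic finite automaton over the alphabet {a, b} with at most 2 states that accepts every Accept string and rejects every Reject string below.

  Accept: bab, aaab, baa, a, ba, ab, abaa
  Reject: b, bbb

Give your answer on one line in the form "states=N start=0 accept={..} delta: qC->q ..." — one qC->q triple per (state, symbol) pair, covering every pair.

states=2 start=0 accept={1} delta: 0a->1 0b->0 1a->1 1b->1

State merging on the prefix tree: take the shortest (then alphabetical) example prefix whose next move is undefined and point that move at state 0, else 1, else 2, ...; a target is out if some Accept/Reject pair would then sit in one state with the same input left (inseparable). If every existing state is out, open a new one.
a: 0a undefined. 0a->0: no, aaab/b meet in 0 with "b" left. Open state 1: 0a->1.
b: 0b undefined. 0b->0: ok.
aa: 1a undefined. 1a->0: no, baa/b meet in 0. 1a->1: ok.
ab: 1b undefined. 1b->0: no, bab/b meet in 0. 1b->1: ok.
All examples now run through 2 states with every (state, symbol) defined. Accept strings end in {1}, Reject strings end in {0}; accept={1}.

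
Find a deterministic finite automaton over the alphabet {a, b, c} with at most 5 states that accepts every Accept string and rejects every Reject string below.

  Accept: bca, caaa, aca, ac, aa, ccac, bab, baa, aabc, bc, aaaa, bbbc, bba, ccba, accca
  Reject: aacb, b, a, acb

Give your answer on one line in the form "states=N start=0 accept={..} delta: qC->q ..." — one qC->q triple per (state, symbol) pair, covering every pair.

states=4 start=0 accept={0,2,3} delta: 0a->1 0b->1 0c->0 1a->2 1b->1 1c->3 2a->2 2b->0 2c->0 3a->0 3b->1 3c->1

Fold the examples into a partial DFA from state 0: repeatedly fix the first undefined (state, symbol) met by the shortest-then-alphabetical prefix, trying targets in increasing order and rejecting any under which an Accept and a Reject string meet in one state with the same remainder; add a state when all current targets are rejected. Accepting states are where Accept strings end.
a: 0a undefined. 0a->0: no, aa/a meet in 0. Open state 1: 0a->1.
b: 0b undefined. 0b->0: no, bba/a meet in 1. 0b->1: ok.
c: 0c undefined. 0c->0: ok.
aa: 1a undefined. 1a->0: no, caaa/aacb meet in 1. 1a->1: no, caaa/b meet in 1. Open state 2: 1a->2.
ac: 1c undefined. 1c->0: no, bca/b meet in 1. 1c->1: no, ac/b meet in 1. 1c->2: no, bab/acb meet in 2 with "b" left. Open state 3: 1c->3.
bb: 1b undefined. 1b->0: no, bba/b meet in 1. 1b->1: ok.
aaa: 2a undefined. 2a->0: no, aaaa/b meet in 1. 2a->1: no, caaa/b meet in 1. 2a->2: ok.
aab: 2b undefined. 2b->0: ok.
aac: 2c undefined. 2c->0: ok.
aca: 3a undefined. 3a->0: ok.
acb: 3b undefined. 3b->0: no, bca/acb meet in 0. 3b->1: ok.
acc: 3c undefined. 3c->0: no, accca/aacb meet in 1. 3c->1: ok.
All examples now run through 4 states with every (state, symbol) defined. Accept strings end in {0,2,3}, Reject strings end in {1}; accept={0,2,3}.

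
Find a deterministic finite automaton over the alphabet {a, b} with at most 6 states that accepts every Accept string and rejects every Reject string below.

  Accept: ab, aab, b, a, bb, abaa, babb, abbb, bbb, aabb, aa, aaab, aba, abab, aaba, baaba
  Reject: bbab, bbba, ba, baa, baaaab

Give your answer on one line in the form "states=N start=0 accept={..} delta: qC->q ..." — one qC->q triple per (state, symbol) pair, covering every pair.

states=5 start=0 accept={0,1,2} delta: 0a->1 0b->2 1a->1 1b->0 2a->3 2b->2 3a->3 3b->4 4a->0 4b->0

Grow the machine one transition at a time. Run the examples from 0; the earliest place one falls off (shortest prefix, ties alphabetical) gets sent to the lowest-numbered state that keeps every Accept/Reject pair distinguishable — a pair clashes when both reach the same state with identical unread suffix — and to a fresh state only if none does.
a: 0a undefined. 0a->0: no, abaa/baa meet in 0 with "baa" left. Open state 1: 0a->1.
b: 0b undefined. 0b->0: no, ab/bbab meet in 1 with "b" left. 0b->1: no, aa/ba meet in 1 with "a" left. Open state 2: 0b->2.
aa: 1a undefined. 1a->0: no, aaba/ba meet in 2 with "a" left. 1a->1: ok.
ab: 1b undefined. 1b->0: ok.
ba: 2a undefined. 2a->0: no, ab/ba meet in 0. 2a->1: no, ab/baaaab meet in 0. 2a->2: no, b/ba meet in 2. Open state 3: 2a->3.
bb: 2b undefined. 2b->0: no, ab/bbab meet in 0. 2b->1: no, ab/bbab meet in 0. 2b->2: ok.
baa: 3a undefined. 3a->0: no, ab/baa meet in 0. 3a->1: no, ab/baaaab meet in 0. 3a->2: no, b/baa meet in 2. 3a->3: ok.
bab: 3b undefined. 3b->0: no, ab/bbab meet in 0. 3b->1: no, a/bbab meet in 1. 3b->2: no, b/bbab meet in 2. 3b->3: no, babb/bbab meet in 3. Open state 4: 3b->4.
babb: 4b undefined. 4b->0: ok.
baaba: 4a undefined. 4a->0: ok.
All examples now run through 5 states with every (state, symbol) defined. Accept strings end in {0,1,2}, Reject strings end in {3,4}; accept={0,1,2}.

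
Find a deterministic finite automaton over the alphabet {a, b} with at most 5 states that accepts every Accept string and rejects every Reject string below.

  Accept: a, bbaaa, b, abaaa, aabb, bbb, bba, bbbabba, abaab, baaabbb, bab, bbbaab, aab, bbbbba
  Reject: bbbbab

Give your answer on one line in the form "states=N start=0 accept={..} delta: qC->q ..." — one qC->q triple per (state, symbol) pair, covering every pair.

states=5 start=0 accept={0,1,2,3} delta: 0a->0 0b->1 1a->0 1b->2 2a->0 2b->3 3a->0 3b->4 4a->3 4b->0

Grow the machine one transition at a time. Run the examples from 0; the earliest place one falls off (shortest prefix, ties alphabetical) gets sent to the lowest-numbered state that keeps every Accept/Reject pair distinguishable — a pair clashes when both reach the same state with identical unread suffix — and to a fresh state only if none does.
a: 0a undefined. 0a->0: ok.
b: 0b undefined. 0b->0: no, a/bbbbab meet in 0. Open state 1: 0b->1.
ba: 1a undefined. 1a->0: ok.
bb: 1b undefined. 1b->0: no, b/bbbbab meet in 1. 1b->1: no, b/bbbbab meet in 1. Open state 2: 1b->2.
bba: 2a undefined. 2a->0: ok.
bbb: 2b undefined. 2b->0: no, b/bbbbab meet in 1. 2b->1: no, b/bbbbab meet in 1. 2b->2: no, b/bbbbab meet in 1. Open state 3: 2b->3.
bbba: 3a undefined. 3a->0: ok.
bbbb: 3b undefined. 3b->0: no, b/bbbbab meet in 1. 3b->1: no, b/bbbbab meet in 1. 3b->2: no, b/bbbbab meet in 1. 3b->3: no, b/bbbbab meet in 1. Open state 4: 3b->4.
bbbba: 4a undefined. 4a->0: no, b/bbbbab meet in 1. 4a->1: no, aabb/bbbbab meet in 2. 4a->2: no, bbb/bbbbab meet in 3. 4a->3: ok.
bbbbb: 4b undefined. 4b->0: ok.
All examples now run through 5 states with every (state, symbol) defined. Accept strings end in {0,1,2,3}, Reject strings end in {4}; accept={0,1,2,3}.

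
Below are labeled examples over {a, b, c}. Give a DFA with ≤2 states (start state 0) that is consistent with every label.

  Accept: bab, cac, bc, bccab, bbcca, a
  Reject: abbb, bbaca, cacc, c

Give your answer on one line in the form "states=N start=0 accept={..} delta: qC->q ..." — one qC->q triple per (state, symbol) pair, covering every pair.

states=2 start=0 accept={0} delta: 0a->0 0b->1 0c->1 1a->1 1b->0 1c->0

Fold the examples into a partial DFA from state 0: repeatedly fix the first undefined (state, symbol) met by the shortest-then-alphabetical prefix, trying targets in increasing order and rejecting any under which an Accept and a Reject string meet in one state with the same remainder; add a state when all current targets are rejected. Accepting states are where Accept strings end.
a: 0a undefined. 0a->0: ok.
b: 0b undefined. 0b->0: no, bab/abbb meet in 0. Open state 1: 0b->1.
c: 0c undefined. 0c->0: no, cac/cacc meet in 0. 0c->1: ok.
ba: 1a undefined. 1a->0: no, bab/c meet in 1. 1a->1: ok.
bb: 1b undefined. 1b->0: ok.
bc: 1c undefined. 1c->0: ok.
All examples now run through 2 states with every (state, symbol) defined. Accept strings end in {0}, Reject strings end in {1}; accept={0}.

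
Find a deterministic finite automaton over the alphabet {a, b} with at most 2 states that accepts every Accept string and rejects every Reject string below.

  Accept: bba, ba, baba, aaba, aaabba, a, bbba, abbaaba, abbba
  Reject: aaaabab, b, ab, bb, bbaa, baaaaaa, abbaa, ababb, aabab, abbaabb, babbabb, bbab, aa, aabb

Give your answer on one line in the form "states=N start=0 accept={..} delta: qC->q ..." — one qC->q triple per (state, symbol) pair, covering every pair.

states=2 start=0 accept={1} delta: 0a->1 0b->0 1a->0 1b->0

Grow the machine one transition at a time. Run the examples from 0; the earliest place one falls off (shortest prefix, ties alphabetical) gets sent to the lowest-numbered state that keeps every Accept/Reject pair distinguishable — a pair clashes when both reach the same state with identical unread suffix — and to a fresh state only if none does.
a: 0a undefined. 0a->0: no, a/aa meet in 0. Open state 1: 0a->1.
b: 0b undefined. 0b->0: ok.
aa: 1a undefined. 1a->0: ok.
ab: 1b undefined. 1b->0: ok.
All examples now run through 2 states with every (state, symbol) defined. Accept strings end in {1}, Reject strings end in {0}; accept={1}.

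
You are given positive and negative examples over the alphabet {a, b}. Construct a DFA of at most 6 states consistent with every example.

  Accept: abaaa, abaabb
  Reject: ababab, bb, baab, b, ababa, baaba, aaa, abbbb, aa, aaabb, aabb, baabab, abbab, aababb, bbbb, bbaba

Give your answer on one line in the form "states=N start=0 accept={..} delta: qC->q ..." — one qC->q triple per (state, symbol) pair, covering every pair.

states=5 start=0 accept={3} delta: 0a->0 0b->1 1a->2 1b->0 2a->3 2b->0 3a->3 3b->4 4a->0 4b->3

Grow the machine one transition at a time. Run the examples from 0; the earliest place one falls off (shortest prefix, ties alphabetical) gets sent to the lowest-numbered state that keeps every Accept/Reject pair distinguishable — a pair clashes when both reach the same state with identical unread suffix — and to a fresh state only if none does.
a: 0a undefined. 0a->0: ok.
b: 0b undefined. 0b->0: no, abaaa/ababab meet in 0. Open state 1: 0b->1.
ba: 1a undefined. 1a->0: no, abaaa/ababa meet in 0. 1a->1: no, abaaa/b meet in 1. Open state 2: 1a->2.
bb: 1b undefined. 1b->0: ok.
baa: 2a undefined. 2a->0: no, abaaa/bb meet in 0. 2a->1: no, abaaa/bbaba meet in 2. 2a->2: no, abaaa/bbaba meet in 2. Open state 3: 2a->3.
abab: 2b undefined. 2b->0: ok.
baab: 3b undefined. 3b->0: no, abaabb/ababab meet in 1. 3b->1: no, abaabb/bb meet in 0. 3b->2: no, abaabb/bb meet in 0. 3b->3: no, abaaa/baaba meet in 3 with "a" left. Open state 4: 3b->4.
abaaa: 3a undefined. 3a->0: no, abaaa/bb meet in 0. 3a->1: no, abaaa/ababab meet in 1. 3a->2: no, abaaa/bbaba meet in 2. 3a->3: ok.
baaba: 4a undefined. 4a->0: ok.
abaabb: 4b undefined. 4b->0: no, abaabb/bb meet in 0. 4b->1: no, abaabb/ababab meet in 1. 4b->2: no, abaabb/bbaba meet in 2. 4b->3: ok.
All examples now run through 5 states with every (state, symbol) defined. Accept strings end in {3}, Reject strings end in {0,1,2,4}; accept={3}.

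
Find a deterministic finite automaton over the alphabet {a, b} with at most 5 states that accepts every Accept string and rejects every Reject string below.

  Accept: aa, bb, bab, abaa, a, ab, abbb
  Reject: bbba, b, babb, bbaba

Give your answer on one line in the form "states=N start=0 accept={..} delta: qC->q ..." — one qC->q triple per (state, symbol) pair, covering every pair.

Fold the examples into a partial DFA from state 0: repeatedly fix the first undefined (state, symbol) met by the shortest-then-alphabetical prefix, trying targets in increasing order and rejecting any under which an Accept and a Reject string meet in one state with the same remainder; add a state when all current targets are rejected. Accepting states are where Accept strings end.
a: 0a undefined. 0a->0: no, ab/b meet in 0 with "b" left. Open state 1: 0a->1.
b: 0b undefined. 0b->0: no, bb/b meet in 0. 0b->1: no, a/b meet in 1. Open state 2: 0b->2.
aa: 1a undefined. 1a->0: ok.
ab: 1b undefined. 1b->0: ok.
ba: 2a undefined. 2a->0: no, bb/babb meet in 2 with "b" left. 2a->1: ok.
bb: 2b undefined. 2b->0: no, a/bbba meet in 1. 2b->1: no, bb/bbba meet in 1. 2b->2: no, bb/b meet in 2. Open state 3: 2b->3.
bba: 3a undefined. 3a->0: no, a/bbaba meet in 1. 3a->1: no, a/bbaba meet in 1. 3a->2: ok.
bbb: 3b undefined. 3b->0: no, a/bbba meet in 1. 3b->1: no, aa/bbba meet in 0. 3b->2: no, a/bbba meet in 1. 3b->3: ok.
All examples now run through 4 states with every (state, symbol) defined. Accept strings end in {0,1,3}, Reject strings end in {2}; accept={0,1,3}.

states=4 start=0 accept={0,1,3} delta: 0a->1 0b->2 1a->0 1b->0 2a->1 2b->3 3a->2 3b->3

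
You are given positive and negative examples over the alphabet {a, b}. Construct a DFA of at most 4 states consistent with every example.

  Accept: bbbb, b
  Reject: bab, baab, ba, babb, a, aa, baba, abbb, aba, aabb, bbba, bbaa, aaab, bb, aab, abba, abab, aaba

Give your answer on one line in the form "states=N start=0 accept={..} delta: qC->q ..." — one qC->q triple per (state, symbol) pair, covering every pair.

states=4 start=0 accept={2} delta: 0a->1 0b->2 1a->1 1b->1 2a->1 2b->3 3a->0 3b->0

State merging on the prefix tree: take the shortest (then alphabetical) example prefix whose next move is undefined and point that move at state 0, else 1, else 2, ...; a target is out if some Accept/Reject pair would then sit in one state with the same input left (inseparable). If every existing state is out, open a new one.
a: 0a undefined. 0a->0: no, b/aaab meet in 0 with "b" left. Open state 1: 0a->1.
b: 0b undefined. 0b->0: no, bbbb/bb meet in 0. 0b->1: no, bbbb/abbb meet in 1 with "bbb" left. Open state 2: 0b->2.
aa: 1a undefined. 1a->0: no, b/aab meet in 2. 1a->1: ok.
ab: 1b undefined. 1b->0: no, b/aabb meet in 2. 1b->1: ok.
ba: 2a undefined. 2a->0: no, b/bab meet in 2. 2a->1: ok.
bb: 2b undefined. 2b->0: no, bbbb/bb meet in 0. 2b->1: no, bbbb/bab meet in 1. 2b->2: no, bbbb/bb meet in 2. Open state 3: 2b->3.
bba: 3a undefined. 3a->0: ok.
bbb: 3b undefined. 3b->0: ok.
All examples now run through 4 states with every (state, symbol) defined. Accept strings end in {2}, Reject strings end in {1,3}; accept={2}.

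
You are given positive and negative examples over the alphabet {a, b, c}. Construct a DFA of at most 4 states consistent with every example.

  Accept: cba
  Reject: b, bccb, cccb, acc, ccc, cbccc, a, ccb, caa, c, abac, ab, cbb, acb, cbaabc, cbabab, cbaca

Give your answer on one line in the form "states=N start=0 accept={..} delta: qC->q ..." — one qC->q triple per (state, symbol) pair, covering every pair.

Grow the machine one transition at a time. Run the examples from 0; the earliest place one falls off (shortest prefix, ties alphabetical) gets sent to the lowest-numbered state that keeps every Accept/Reject pair distinguishable — a pair clashes when both reach the same state with identical unread suffix — and to a fresh state only if none does.
a: 0a undefined. 0a->0: ok.
b: 0b undefined. 0b->0: ok.
c: 0c undefined. 0c->0: no, cba/b meet in 0. Open state 1: 0c->1.
ca: 1a undefined. 1a->0: ok.
cb: 1b undefined. 1b->0: no, cba/b meet in 0. 1b->1: no, cba/b meet in 0. Open state 2: 1b->2.
cc: 1c undefined. 1c->0: ok.
cba: 2a undefined. 2a->0: no, cba/b meet in 0. 2a->1: no, cba/ccc meet in 1. 2a->2: no, cba/cccb meet in 2. Open state 3: 2a->3.
cbb: 2b undefined. 2b->0: ok.
cbc: 2c undefined. 2c->0: ok.
cbaa: 3a undefined. 3a->0: ok.
cbab: 3b undefined. 3b->0: ok.
cbac: 3c undefined. 3c->0: ok.
All examples now run through 4 states with every (state, symbol) defined. Accept strings end in {3}, Reject strings end in {0,1,2}; accept={3}.

states=4 start=0 accept={3} delta: 0a->0 0b->0 0c->1 1a->0 1b->2 1c->0 2a->3 2b->0 2c->0 3a->0 3b->0 3c->0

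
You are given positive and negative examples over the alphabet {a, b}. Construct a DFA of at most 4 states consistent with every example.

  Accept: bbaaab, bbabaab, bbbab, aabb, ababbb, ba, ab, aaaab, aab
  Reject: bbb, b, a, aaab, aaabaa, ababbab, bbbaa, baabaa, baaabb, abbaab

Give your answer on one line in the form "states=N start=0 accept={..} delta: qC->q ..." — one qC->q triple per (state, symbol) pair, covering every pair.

states=4 start=0 accept={2,3} delta: 0a->1 0b->1 1a->2 1b->3 2a->0 2b->2 3a->2 3b->1

Grow the machine one transition at a time. Run the examples from 0; the earliest place one falls off (shortest prefix, ties alphabetical) gets sent to the lowest-numbered state that keeps every Accept/Reject pair distinguishable — a pair clashes when both reach the same state with identical unread suffix — and to a fresh state only if none does.
a: 0a undefined. 0a->0: no, ab/b meet in 0 with "b" left. Open state 1: 0a->1.
b: 0b undefined. 0b->0: no, bbaaab/aaab meet in 1 with "aab" left. 0b->1: ok.
aa: 1a undefined. 1a->0: no, aabb/aaab meet in 1 with "b" left. 1a->1: no, aabb/bbb meet in 1 with "bb" left. Open state 2: 1a->2.
ab: 1b undefined. 1b->0: no, bbaaab/aaab meet in 2 with "ab" left. 1b->1: no, ab/bbb meet in 1. 1b->2: no, aab/bbb meet in 2 with "b" left. Open state 3: 1b->3.
aaa: 2a undefined. 2a->0: ok.
aab: 2b undefined. 2b->0: no, aabb/b meet in 1. 2b->1: no, aab/b meet in 1. 2b->2: ok.
aba: 3a undefined. 3a->0: no, bbabaab/b meet in 1. 3a->1: no, bbaaab/b meet in 1. 3a->2: ok.
abb: 3b undefined. 3b->0: no, aabb/bbbaa meet in 2. 3b->1: ok.
All examples now run through 4 states with every (state, symbol) defined. Accept strings end in {2,3}, Reject strings end in {0,1}; accept={2,3}.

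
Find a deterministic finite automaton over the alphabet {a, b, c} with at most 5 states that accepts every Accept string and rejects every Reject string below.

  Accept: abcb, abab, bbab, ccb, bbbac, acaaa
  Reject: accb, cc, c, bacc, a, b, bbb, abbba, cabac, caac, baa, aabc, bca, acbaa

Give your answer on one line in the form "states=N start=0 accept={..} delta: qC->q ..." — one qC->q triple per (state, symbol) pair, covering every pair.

State merging on the prefix tree: take the shortest (then alphabetical) example prefix whose next move is undefined and point that move at state 0, else 1, else 2, ...; a target is out if some Accept/Reject pair would then sit in one state with the same input left (inseparable). If every existing state is out, open a new one.
a: 0a undefined. 0a->0: no, ccb/accb meet in 0 with "ccb" left. Open state 1: 0a->1.
b: 0b undefined. 0b->0: ok.
c: 0c undefined. 0c->0: no, ccb/cc meet in 0. 0c->1: no, bbbac/cc meet in 1 with "c" left. Open state 2: 0c->2.
aa: 1a undefined. 1a->0: ok.
ab: 1b undefined. 1b->0: no, abab/b meet in 0. 1b->1: no, abab/b meet in 0. 1b->2: no, bbab/c meet in 2. Open state 3: 1b->3.
ac: 1c undefined. 1c->0: no, bbbac/b meet in 0. 1c->1: no, bbab/accb meet in 3. 1c->2: no, ccb/accb meet in 2 with "cb" left. 1c->3: no, abcb/accb meet in 3 with "cb" left. Open state 4: 1c->4.
ca: 2a undefined. 2a->0: no, bbbac/cabac meet in 4. 2a->1: ok.
cc: 2c undefined. 2c->0: no, ccb/cc meet in 0. 2c->1: ok.
aba: 3a undefined. 3a->0: no, abab/b meet in 0. 3a->1: no, bbbac/cabac meet in 4. 3a->2: ok.
abb: 3b undefined. 3b->0: ok.
abc: 3c undefined. 3c->0: no, abcb/b meet in 0. 3c->1: ok.
aca: 4a undefined. 4a->0: no, acaaa/b meet in 0. 4a->1: no, acaaa/cc meet in 1. 4a->2: no, acaaa/b meet in 0. 4a->3: no, acaaa/cc meet in 1. 4a->4: ok.
acb: 4b undefined. 4b->0: ok.
acc: 4c undefined. 4c->0: ok.
abab: 2b undefined. 2b->0: no, abab/accb meet in 0. 2b->1: no, abab/cc meet in 1. 2b->2: no, abab/c meet in 2. 2b->3: ok.
All examples now run through 5 states with every (state, symbol) defined. Accept strings end in {3,4}, Reject strings end in {0,1,2}; accept={3,4}.

states=5 start=0 accept={3,4} delta: 0a->1 0b->0 0c->2 1a->0 1b->3 1c->4 2a->1 2b->3 2c->1 3a->2 3b->0 3c->1 4a->4 4b->0 4c->0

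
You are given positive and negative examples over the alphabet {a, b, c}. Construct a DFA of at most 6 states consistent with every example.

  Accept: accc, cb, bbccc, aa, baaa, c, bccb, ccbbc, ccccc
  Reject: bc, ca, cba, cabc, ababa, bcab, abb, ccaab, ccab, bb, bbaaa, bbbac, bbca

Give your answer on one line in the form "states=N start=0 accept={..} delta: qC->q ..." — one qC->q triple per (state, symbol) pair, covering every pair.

states=5 start=0 accept={0,1,2} delta: 0a->0 0b->1 0c->2 1a->1 1b->3 1c->3 2a->3 2b->2 2c->2 3a->3 3b->3 3c->4 4a->3 4b->0 4c->0

Grow the machine one transition at a time. Run the examples from 0; the earliest place one falls off (shortest prefix, ties alphabetical) gets sent to the lowest-numbered state that keeps every Accept/Reject pair distinguishable — a pair clashes when both reach the same state with identical unread suffix — and to a fresh state only if none does.
a: 0a undefined. 0a->0: ok.
b: 0b undefined. 0b->0: no, aa/ababa meet in 0. Open state 1: 0b->1.
c: 0c undefined. 0c->0: no, accc/ca meet in 0. 0c->1: no, cb/abb meet in 1 with "b" left. Open state 2: 0c->2.
ba: 1a undefined. 1a->0: no, aa/ababa meet in 0. 1a->1: ok.
bb: 1b undefined. 1b->0: no, aa/ababa meet in 0. 1b->1: no, baaa/ababa meet in 1. 1b->2: no, c/abb meet in 2. Open state 3: 1b->3.
bc: 1c undefined. 1c->0: no, aa/bc meet in 0. 1c->1: no, baaa/bc meet in 1. 1c->2: no, c/bc meet in 2. 1c->3: ok.
ca: 2a undefined. 2a->0: no, aa/ca meet in 0. 2a->1: no, baaa/ca meet in 1. 2a->2: no, c/ca meet in 2. 2a->3: ok.
cb: 2b undefined. 2b->0: no, cb/cba meet in 0. 2b->1: no, cb/cba meet in 1. 2b->2: ok.
cc: 2c undefined. 2c->0: no, baaa/ccaab meet in 1. 2c->1: no, accc/bc meet in 3. 2c->2: ok.
bba: 3a undefined. 3a->0: no, aa/ababa meet in 0. 3a->1: no, baaa/ababa meet in 1. 3a->2: no, accc/ababa meet in 2. 3a->3: ok.
bbb: 3b undefined. 3b->0: no, accc/cabc meet in 2. 3b->1: no, baaa/bcab meet in 1. 3b->2: no, accc/cabc meet in 2. 3b->3: ok.
bbc: 3c undefined. 3c->0: no, aa/cabc meet in 0. 3c->1: no, bbccc/cabc meet in 1. 3c->2: no, accc/cabc meet in 2. 3c->3: no, bbccc/bc meet in 3. Open state 4: 3c->4.
bbca: 4a undefined. 4a->0: no, aa/bbca meet in 0. 4a->1: no, baaa/bbca meet in 1. 4a->2: no, accc/bbca meet in 2. 4a->3: ok.
bbcc: 4c undefined. 4c->0: ok.
bccb: 4b undefined. 4b->0: ok.
All examples now run through 5 states with every (state, symbol) defined. Accept strings end in {0,1,2}, Reject strings end in {3,4}; accept={0,1,2}.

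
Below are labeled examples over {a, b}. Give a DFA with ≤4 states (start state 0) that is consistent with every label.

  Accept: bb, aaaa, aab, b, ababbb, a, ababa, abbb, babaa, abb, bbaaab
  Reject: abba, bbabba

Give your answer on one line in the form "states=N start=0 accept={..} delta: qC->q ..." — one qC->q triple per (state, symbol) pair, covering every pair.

states=4 start=0 accept={0,1,2} delta: 0a->0 0b->1 1a->0 1b->2 2a->3 2b->0 3a->0 3b->1

Fold the examples into a partial DFA from state 0: repeatedly fix the first undefined (state, symbol) met by the shortest-then-alphabetical prefix, trying targets in increasing order and rejecting any under which an Accept and a Reject string meet in one state with the same remainder; add a state when all current targets are rejected. Accepting states are where Accept strings end.
a: 0a undefined. 0a->0: ok.
b: 0b undefined. 0b->0: no, bb/abba meet in 0. Open state 1: 0b->1.
ba: 1a undefined. 1a->0: ok.
bb: 1b undefined. 1b->0: no, bb/abba meet in 0. 1b->1: no, aaaa/abba meet in 0. Open state 2: 1b->2.
bba: 2a undefined. 2a->0: no, aaaa/abba meet in 0. 2a->1: no, aab/abba meet in 1. 2a->2: no, bb/abba meet in 2. Open state 3: 2a->3.
abbb: 2b undefined. 2b->0: ok.
bbaa: 3a undefined. 3a->0: ok.
bbab: 3b undefined. 3b->0: no, aaaa/bbabba meet in 0. 3b->1: ok.
All examples now run through 4 states with every (state, symbol) defined. Accept strings end in {0,1,2}, Reject strings end in {3}; accept={0,1,2}.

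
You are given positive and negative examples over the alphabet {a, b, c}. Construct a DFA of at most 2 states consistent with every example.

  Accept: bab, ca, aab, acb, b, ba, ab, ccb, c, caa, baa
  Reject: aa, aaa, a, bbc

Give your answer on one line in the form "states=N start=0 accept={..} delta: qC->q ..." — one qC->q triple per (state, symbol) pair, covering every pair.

State merging on the prefix tree: take the shortest (then alphabetical) example prefix whose next move is undefined and point that move at state 0, else 1, else 2, ...; a target is out if some Accept/Reject pair would then sit in one state with the same input left (inseparable). If every existing state is out, open a new one.
a: 0a undefined. 0a->0: ok.
b: 0b undefined. 0b->0: no, bab/aa meet in 0. Open state 1: 0b->1.
c: 0c undefined. 0c->0: no, ca/aa meet in 0. 0c->1: ok.
ba: 1a undefined. 1a->0: no, ca/aa meet in 0. 1a->1: ok.
bb: 1b undefined. 1b->0: no, bab/aa meet in 0. 1b->1: ok.
cc: 1c undefined. 1c->0: ok.
All examples now run through 2 states with every (state, symbol) defined. Accept strings end in {1}, Reject strings end in {0}; accept={1}.

states=2 start=0 accept={1} delta: 0a->0 0b->1 0c->1 1a->1 1b->1 1c->0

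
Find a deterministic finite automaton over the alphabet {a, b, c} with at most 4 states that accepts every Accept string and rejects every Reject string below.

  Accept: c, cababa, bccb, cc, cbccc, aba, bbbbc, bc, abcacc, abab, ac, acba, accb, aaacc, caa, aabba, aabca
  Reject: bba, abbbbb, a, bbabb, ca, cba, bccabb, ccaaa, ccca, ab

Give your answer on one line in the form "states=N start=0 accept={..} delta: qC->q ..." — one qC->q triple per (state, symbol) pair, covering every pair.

State merging on the prefix tree: take the shortest (then alphabetical) example prefix whose next move is undefined and point that move at state 0, else 1, else 2, ...; a target is out if some Accept/Reject pair would then sit in one state with the same input left (inseparable). If every existing state is out, open a new one.
a: 0a undefined. 0a->0: no, acba/cba meet in 0 with "cba" left. Open state 1: 0a->1.
b: 0b undefined. 0b->0: ok.
c: 0c undefined. 0c->0: ok.
aa: 1a undefined. 1a->0: no, aabba/bba meet in 1. 1a->1: no, caa/bba meet in 1. Open state 2: 1a->2.
ab: 1b undefined. 1b->0: no, c/abbbbb meet in 0. 1b->1: ok.
ac: 1c undefined. 1c->0: no, acba/bba meet in 1. 1c->1: no, ac/bba meet in 1. 1c->2: ok.
aaa: 2a undefined. 2a->0: no, c/ccaaa meet in 0. 2a->1: ok.
aab: 2b undefined. 2b->0: no, cababa/bba meet in 1. 2b->1: no, abab/bba meet in 1. 2b->2: no, cababa/bba meet in 1. Open state 3: 2b->3.
acc: 2c undefined. 2c->0: ok.
aabb: 3b undefined. 3b->0: no, aabba/bba meet in 1. 3b->1: ok.
aabc: 3c undefined. 3c->0: no, aabca/bba meet in 1. 3c->1: ok.
acba: 3a undefined. 3a->0: ok.
All examples now run through 4 states with every (state, symbol) defined. Accept strings end in {0,2,3}, Reject strings end in {1}; accept={0,2,3}.

states=4 start=0 accept={0,2,3} delta: 0a->1 0b->0 0c->0 1a->2 1b->1 1c->2 2a->1 2b->3 2c->0 3a->0 3b->1 3c->1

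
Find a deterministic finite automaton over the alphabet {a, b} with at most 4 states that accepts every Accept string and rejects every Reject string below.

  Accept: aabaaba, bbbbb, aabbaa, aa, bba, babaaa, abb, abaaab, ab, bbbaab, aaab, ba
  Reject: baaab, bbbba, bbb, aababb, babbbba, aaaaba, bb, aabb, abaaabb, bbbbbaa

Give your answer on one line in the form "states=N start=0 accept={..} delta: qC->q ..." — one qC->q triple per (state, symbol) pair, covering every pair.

states=4 start=0 accept={0,2} delta: 0a->1 0b->2 1a->2 1b->0 2a->0 2b->3 3a->2 3b->1

State merging on the prefix tree: take the shortest (then alphabetical) example prefix whose next move is undefined and point that move at state 0, else 1, else 2, ...; a target is out if some Accept/Reject pair would then sit in one state with the same input left (inseparable). If every existing state is out, open a new one.
a: 0a undefined. 0a->0: no, abb/bb meet in 0 with "bb" left. Open state 1: 0a->1.
b: 0b undefined. 0b->0: no, bbbbb/bbb meet in 0. 0b->1: no, abb/bbb meet in 1 with "bb" left. Open state 2: 0b->2.
aa: 1a undefined. 1a->0: no, ba/aaaaba meet in 2 with "a" left. 1a->1: no, abb/aabb meet in 1 with "bb" left. 1a->2: ok.
ab: 1b undefined. 1b->0: ok.
ba: 2a undefined. 2a->0: ok.
bb: 2b undefined. 2b->0: no, aabaaba/bbbba meet in 1. 2b->1: no, aabaaba/bbbba meet in 0. 2b->2: no, aabaaba/aaaaba meet in 1. Open state 3: 2b->3.
bba: 3a undefined. 3a->0: no, aabaaba/aaaaba meet in 1. 3a->1: no, aabaaba/aaaaba meet in 1. 3a->2: ok.
bbb: 3b undefined. 3b->0: no, aabaaba/bbbba meet in 0. 3b->1: ok.
All examples now run through 4 states with every (state, symbol) defined. Accept strings end in {0,2}, Reject strings end in {1,3}; accept={0,2}.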